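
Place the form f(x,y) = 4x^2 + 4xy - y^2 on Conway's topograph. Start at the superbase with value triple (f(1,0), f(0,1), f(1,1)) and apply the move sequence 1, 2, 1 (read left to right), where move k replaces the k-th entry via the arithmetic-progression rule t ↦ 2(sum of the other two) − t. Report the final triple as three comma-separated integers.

start (4,-1,7) = (f(1,0),f(0,1),f(1,1))
replace slot 1: 2·((-1)+7) − 4 = 8 → (8,-1,7)
replace slot 2: 2·(8+7) − (-1) = 31 → (8,31,7)
replace slot 1: 2·(31+7) − 8 = 68 → (68,31,7)

68,31,7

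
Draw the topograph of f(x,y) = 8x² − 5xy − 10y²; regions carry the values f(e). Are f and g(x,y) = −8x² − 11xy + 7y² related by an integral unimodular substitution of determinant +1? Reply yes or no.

D₁ = 345, D₂ = 345
river cycle of f (length 10): (-10, 5, 8), (8, 11, -7), (-7, 17, 2), (2, 15, -15), (-15, 15, 2), (2, 17, -7), (-7, 11, 8), (8, 5, -10), (-10, 15, 3), (3, 15, -10)
river cycle of g (length 10): (7, 11, -8), (-8, 5, 10), (10, 15, -3), (-3, 15, 10), (10, 5, -8), (-8, 11, 7), (7, 17, -2), (-2, 15, 15), (15, 15, -2), (-2, 17, 7)
cycles differ ⇒ inequivalent

no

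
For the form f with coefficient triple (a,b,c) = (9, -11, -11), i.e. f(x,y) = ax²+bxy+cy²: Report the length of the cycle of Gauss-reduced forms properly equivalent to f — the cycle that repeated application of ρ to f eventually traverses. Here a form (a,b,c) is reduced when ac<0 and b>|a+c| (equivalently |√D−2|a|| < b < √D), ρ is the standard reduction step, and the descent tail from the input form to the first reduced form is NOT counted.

D = 517, ⌊√D⌋ = 22
descent: ρ → (-11,11,9)  [lands on river]
river: ρ → (9,7,-13)
river: ρ → (-13,19,3)
river: ρ → (3,17,-19)
river: ρ → (-19,21,1)
river: ρ → (1,21,-19)
river: ρ → (-19,17,3)
river: ρ → (3,19,-13)
river: ρ → (-13,7,9)
river: ρ → (9,11,-11)
ρ-cycle length = 10 (tail of 1 descent step not counted)

10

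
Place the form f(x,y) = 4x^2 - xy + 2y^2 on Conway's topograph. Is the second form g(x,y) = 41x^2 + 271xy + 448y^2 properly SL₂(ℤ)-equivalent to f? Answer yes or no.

D₁ = -31, D₂ = -31
f: flip: (4,-1,2)→(2,1,4)
f: reduced (well bottom): (2,1,4) with a≤c, −a<b≤a
g: translate: b→25 (≡271 mod 82), so (41,271,448)→(41,25,4)
g: flip: (41,25,4)→(4,-25,41)
g: translate: b→-1 (≡-25 mod 8), so (4,-25,41)→(4,-1,2)
g: flip: (4,-1,2)→(2,1,4)
g: reduced (well bottom): (2,1,4) with a≤c, −a<b≤a
reduced forms (2, 1, 4) vs (2, 1, 4) ⇒ equivalent

yes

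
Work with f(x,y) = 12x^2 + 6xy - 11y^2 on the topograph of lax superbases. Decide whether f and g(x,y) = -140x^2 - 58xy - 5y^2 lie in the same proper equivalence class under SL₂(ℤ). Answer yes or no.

D₁ = 564, D₂ = 564
river cycle of f (length 6): (-11, 16, 7), (7, 12, -15), (-15, 18, 4), (4, 22, -5), (-5, 18, 12), (12, 6, -11)
river cycle of g (length 6): (-5, 18, 12), (12, 6, -11), (-11, 16, 7), (7, 12, -15), (-15, 18, 4), (4, 22, -5)
cycles coincide ⇒ equivalent

yes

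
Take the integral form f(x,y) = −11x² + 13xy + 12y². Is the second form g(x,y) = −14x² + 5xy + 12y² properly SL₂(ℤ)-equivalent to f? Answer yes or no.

D₁ = 697, D₂ = 697
river cycle of f (length 18): (12, 11, -12), (-12, 13, 11), (11, 9, -14), (-14, 19, 6), (6, 17, -17), (-17, 17, 6), (6, 19, -14), (-14, 9, 11), (11, 13, -12), (-12, 11, 12), … (8 more)
river cycle of g (length 10): (12, 19, -7), (-7, 23, 6), (6, 25, -3), (-3, 23, 14), (14, 5, -12), (-12, 19, 7), (7, 23, -6), (-6, 25, 3), (3, 23, -14), (-14, 5, 12)
cycles differ ⇒ inequivalent

no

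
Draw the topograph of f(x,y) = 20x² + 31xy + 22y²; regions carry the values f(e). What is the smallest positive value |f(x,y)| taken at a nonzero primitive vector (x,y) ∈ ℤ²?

translate: b→-9 (≡31 mod 40), so (20,31,22)→(20,-9,11)
flip: (20,-9,11)→(11,9,20)
reduced (well bottom): (11,9,20) with a≤c, −a<b≤a
well minimum = a = 11

11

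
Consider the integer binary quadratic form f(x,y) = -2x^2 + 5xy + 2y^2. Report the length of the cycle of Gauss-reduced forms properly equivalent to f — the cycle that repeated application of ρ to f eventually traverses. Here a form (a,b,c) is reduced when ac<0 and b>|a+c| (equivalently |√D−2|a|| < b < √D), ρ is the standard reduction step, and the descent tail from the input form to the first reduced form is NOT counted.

D = 41, ⌊√D⌋ = 6
river: ρ → (2,3,-4)
river: ρ → (-4,5,1)
river: ρ → (1,5,-4)
river: ρ → (-4,3,2)
river: ρ → (2,5,-2)
river: ρ → (-2,3,4)
river: ρ → (4,5,-1)
river: ρ → (-1,5,4)
river: ρ → (4,3,-2)
river: ρ → (-2,5,2)
ρ-cycle length = 10 (tail of 0 descent steps not counted)

10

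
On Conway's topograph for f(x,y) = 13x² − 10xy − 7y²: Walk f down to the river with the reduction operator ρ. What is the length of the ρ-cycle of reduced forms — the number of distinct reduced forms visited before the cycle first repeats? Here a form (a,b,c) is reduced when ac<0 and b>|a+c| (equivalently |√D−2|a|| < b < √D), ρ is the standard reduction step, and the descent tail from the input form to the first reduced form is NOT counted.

D = 464, ⌊√D⌋ = 21
descent: ρ → (-7,10,13)  [lands on river]
river: ρ → (13,16,-4)
river: ρ → (-4,16,13)
river: ρ → (13,10,-7)
river: ρ → (-7,18,5)
river: ρ → (5,12,-16)
river: ρ → (-16,20,1)
river: ρ → (1,20,-16)
river: ρ → (-16,12,5)
river: ρ → (5,18,-7)
ρ-cycle length = 10 (tail of 1 descent step not counted)

10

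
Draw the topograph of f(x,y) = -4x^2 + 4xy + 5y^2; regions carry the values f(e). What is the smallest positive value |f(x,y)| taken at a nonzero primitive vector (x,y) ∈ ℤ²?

river: ρ → (5,6,-3)
river: ρ → (-3,6,5)
river: ρ → (5,4,-4)
river: ρ → (-4,4,5)
closes: descent 0, river 4
min |a| on river = 3

3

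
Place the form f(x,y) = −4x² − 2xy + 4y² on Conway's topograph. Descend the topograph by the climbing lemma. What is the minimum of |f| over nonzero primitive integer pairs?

descent: ρ → (4,2,-4)  [lands on river]
river: ρ → (-4,6,2)
river: ρ → (2,6,-4)
river: ρ → (-4,2,4)
river: ρ → (4,6,-2)
river: ρ → (-2,6,4)
closes: descent 1, river 6
min |a| on river = 2

2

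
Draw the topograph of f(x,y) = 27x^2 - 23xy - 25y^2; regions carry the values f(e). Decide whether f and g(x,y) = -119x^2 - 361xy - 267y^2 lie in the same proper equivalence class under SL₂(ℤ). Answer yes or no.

D₁ = 3229, D₂ = 3229
river cycle of f (length 22): (-25, 23, 27), (27, 31, -21), (-21, 53, 5), (5, 47, -51), (-51, 55, 1), (1, 55, -51), (-51, 47, 5), (5, 53, -21), (-21, 31, 27), (27, 23, -25), … (12 more)
river cycle of g (length 22): (-25, 23, 27), (27, 31, -21), (-21, 53, 5), (5, 47, -51), (-51, 55, 1), (1, 55, -51), (-51, 47, 5), (5, 53, -21), (-21, 31, 27), (27, 23, -25), … (12 more)
cycles coincide ⇒ equivalent

yes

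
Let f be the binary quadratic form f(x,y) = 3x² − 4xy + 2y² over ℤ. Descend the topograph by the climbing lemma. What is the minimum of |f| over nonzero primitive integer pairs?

translate: b→2 (≡-4 mod 6), so (3,-4,2)→(3,2,1)
flip: (3,2,1)→(1,-2,3)
translate: b→0 (≡-2 mod 2), so (1,-2,3)→(1,0,2)
reduced (well bottom): (1,0,2) with a≤c, −a<b≤a
well minimum = a = 1

1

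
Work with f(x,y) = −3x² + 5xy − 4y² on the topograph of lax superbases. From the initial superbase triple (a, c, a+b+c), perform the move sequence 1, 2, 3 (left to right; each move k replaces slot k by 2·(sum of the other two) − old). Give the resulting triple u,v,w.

start (-3,-4,-2) = (f(1,0),f(0,1),f(1,1))
replace slot 1: 2·((-4)+(-2)) − (-3) = -9 → (-9,-4,-2)
replace slot 2: 2·((-9)+(-2)) − (-4) = -18 → (-9,-18,-2)
replace slot 3: 2·((-9)+(-18)) − (-2) = -52 → (-9,-18,-52)

-9,-18,-52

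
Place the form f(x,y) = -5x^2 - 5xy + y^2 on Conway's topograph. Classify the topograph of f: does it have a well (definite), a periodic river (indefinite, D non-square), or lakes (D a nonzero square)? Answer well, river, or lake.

D = b²−4ac = (-5)² − 4·(-5)·1 = 45
D > 0 non-square ⇒ indefinite ⇒ periodic river

river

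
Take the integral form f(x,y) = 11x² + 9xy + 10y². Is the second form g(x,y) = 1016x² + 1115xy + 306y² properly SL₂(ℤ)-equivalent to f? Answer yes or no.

D₁ = -359, D₂ = -359
f: flip: (11,9,10)→(10,-9,11)
f: reduced (well bottom): (10,-9,11) with a≤c, −a<b≤a
g: translate: b→-917 (≡1115 mod 2032), so (1016,1115,306)→(1016,-917,207)
g: flip: (1016,-917,207)→(207,917,1016)
g: translate: b→89 (≡917 mod 414), so (207,917,1016)→(207,89,10)
g: flip: (207,89,10)→(10,-89,207)
g: translate: b→-9 (≡-89 mod 20), so (10,-89,207)→(10,-9,11)
g: reduced (well bottom): (10,-9,11) with a≤c, −a<b≤a
reduced forms (10, -9, 11) vs (10, -9, 11) ⇒ equivalent

yes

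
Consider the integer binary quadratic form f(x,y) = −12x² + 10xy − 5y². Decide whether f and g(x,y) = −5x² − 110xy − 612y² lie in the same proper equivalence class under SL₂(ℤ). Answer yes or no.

D₁ = -140, D₂ = -140
f is negative-definite; reduce −f:
−f: flip: (12,-10,5)→(5,10,12)
−f: translate: b→0 (≡10 mod 10), so (5,10,12)→(5,0,7)
−f: reduced (well bottom): (5,0,7) with a≤c, −a<b≤a
flip sign back: reduced form of f is (-5,0,-7)
g is negative-definite; reduce −g:
−g: translate: b→0 (≡110 mod 10), so (5,110,612)→(5,0,7)
−g: reduced (well bottom): (5,0,7) with a≤c, −a<b≤a
flip sign back: reduced form of g is (-5,0,-7)
reduced forms (-5, 0, -7) vs (-5, 0, -7) ⇒ equivalent

yes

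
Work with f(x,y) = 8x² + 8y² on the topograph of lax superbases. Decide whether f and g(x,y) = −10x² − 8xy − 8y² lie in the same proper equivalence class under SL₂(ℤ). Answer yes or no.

D₁ = -256, D₂ = -256
f: reduced (well bottom): (8,0,8) with a≤c, −a<b≤a
g is negative-definite; reduce −g:
−g: flip: (10,8,8)→(8,-8,10)
−g: translate: b→8 (≡-8 mod 16), so (8,-8,10)→(8,8,10)
−g: reduced (well bottom): (8,8,10) with a≤c, −a<b≤a
flip sign back: reduced form of g is (-8,-8,-10)
reduced forms (8, 0, 8) vs (-8, -8, -10) ⇒ inequivalent

no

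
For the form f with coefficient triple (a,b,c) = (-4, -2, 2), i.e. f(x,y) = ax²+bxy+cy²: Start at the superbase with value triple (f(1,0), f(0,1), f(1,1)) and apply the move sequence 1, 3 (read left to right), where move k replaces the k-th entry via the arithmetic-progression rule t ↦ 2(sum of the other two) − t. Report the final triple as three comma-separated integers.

start (-4,2,-4) = (f(1,0),f(0,1),f(1,1))
replace slot 1: 2·(2+(-4)) − (-4) = 0 → (0,2,-4)
replace slot 3: 2·(0+2) − (-4) = 8 → (0,2,8)

0,2,8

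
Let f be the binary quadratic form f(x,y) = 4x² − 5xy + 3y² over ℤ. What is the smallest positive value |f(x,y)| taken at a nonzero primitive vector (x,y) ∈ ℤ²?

translate: b→3 (≡-5 mod 8), so (4,-5,3)→(4,3,2)
flip: (4,3,2)→(2,-3,4)
translate: b→1 (≡-3 mod 4), so (2,-3,4)→(2,1,3)
reduced (well bottom): (2,1,3) with a≤c, −a<b≤a
well minimum = a = 2

2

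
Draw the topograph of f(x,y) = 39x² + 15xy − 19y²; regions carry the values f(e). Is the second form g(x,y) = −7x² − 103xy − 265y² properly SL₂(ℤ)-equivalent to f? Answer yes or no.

D₁ = 3189, D₂ = 3189
river cycle of f (length 26): (-19, 23, 35), (35, 47, -7), (-7, 51, 21), (21, 33, -25), (-25, 17, 29), (29, 41, -13), (-13, 37, 35), (35, 33, -15), (-15, 27, 41), (41, 55, -1), … (16 more)
river cycle of g (length 26): (-7, 51, 21), (21, 33, -25), (-25, 17, 29), (29, 41, -13), (-13, 37, 35), (35, 33, -15), (-15, 27, 41), (41, 55, -1), (-1, 55, 41), (41, 27, -15), … (16 more)
cycles coincide ⇒ equivalent

yes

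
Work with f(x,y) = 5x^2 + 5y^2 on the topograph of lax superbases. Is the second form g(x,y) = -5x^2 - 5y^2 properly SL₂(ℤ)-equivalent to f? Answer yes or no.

D₁ = -100, D₂ = -100
f: reduced (well bottom): (5,0,5) with a≤c, −a<b≤a
g is negative-definite; reduce −g:
−g: reduced (well bottom): (5,0,5) with a≤c, −a<b≤a
flip sign back: reduced form of g is (-5,0,-5)
reduced forms (5, 0, 5) vs (-5, 0, -5) ⇒ inequivalent

no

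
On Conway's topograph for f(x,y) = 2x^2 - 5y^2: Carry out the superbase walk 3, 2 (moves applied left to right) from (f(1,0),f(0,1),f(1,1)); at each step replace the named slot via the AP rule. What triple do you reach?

start (2,-5,-3) = (f(1,0),f(0,1),f(1,1))
replace slot 3: 2·(2+(-5)) − (-3) = -3 → (2,-5,-3)
replace slot 2: 2·(2+(-3)) − (-5) = 3 → (2,3,-3)

2,3,-3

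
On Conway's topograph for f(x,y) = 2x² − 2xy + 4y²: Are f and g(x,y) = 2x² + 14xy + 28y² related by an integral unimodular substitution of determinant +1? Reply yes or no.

D₁ = -28, D₂ = -28
f: translate: b→2 (≡-2 mod 4), so (2,-2,4)→(2,2,4)
f: reduced (well bottom): (2,2,4) with a≤c, −a<b≤a
g: translate: b→2 (≡14 mod 4), so (2,14,28)→(2,2,4)
g: reduced (well bottom): (2,2,4) with a≤c, −a<b≤a
reduced forms (2, 2, 4) vs (2, 2, 4) ⇒ equivalent

yes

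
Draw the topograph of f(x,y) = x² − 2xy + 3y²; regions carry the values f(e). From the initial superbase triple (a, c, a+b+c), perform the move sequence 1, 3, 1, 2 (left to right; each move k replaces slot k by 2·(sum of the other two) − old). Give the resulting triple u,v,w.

start (1,3,2) = (f(1,0),f(0,1),f(1,1))
replace slot 1: 2·(3+2) − 1 = 9 → (9,3,2)
replace slot 3: 2·(9+3) − 2 = 22 → (9,3,22)
replace slot 1: 2·(3+22) − 9 = 41 → (41,3,22)
replace slot 2: 2·(41+22) − 3 = 123 → (41,123,22)

41,123,22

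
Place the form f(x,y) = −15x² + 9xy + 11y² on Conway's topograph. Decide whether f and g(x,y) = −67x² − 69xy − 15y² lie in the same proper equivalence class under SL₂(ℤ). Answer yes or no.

D₁ = 741, D₂ = 741
river cycle of f (length 8): (11, 13, -13), (-13, 13, 11), (11, 9, -15), (-15, 21, 5), (5, 19, -19), (-19, 19, 5), (5, 21, -15), (-15, 9, 11)
river cycle of g (length 8): (-15, 9, 11), (11, 13, -13), (-13, 13, 11), (11, 9, -15), (-15, 21, 5), (5, 19, -19), (-19, 19, 5), (5, 21, -15)
cycles coincide ⇒ equivalent

yes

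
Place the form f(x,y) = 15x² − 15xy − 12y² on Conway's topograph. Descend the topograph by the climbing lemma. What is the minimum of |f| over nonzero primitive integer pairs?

descent: ρ → (-12,15,15)  [lands on river]
river: ρ → (15,15,-12)
river: ρ → (-12,9,18)
river: ρ → (18,27,-3)
river: ρ → (-3,27,18)
river: ρ → (18,9,-12)
closes: descent 1, river 6
min |a| on river = 3

3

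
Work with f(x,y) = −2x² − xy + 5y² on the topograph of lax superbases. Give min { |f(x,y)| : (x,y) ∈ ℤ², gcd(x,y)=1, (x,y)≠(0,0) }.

descent: ρ → (5,1,-2)
descent: ρ → (-2,3,4)  [lands on river]
river: ρ → (4,5,-1)
river: ρ → (-1,5,4)
river: ρ → (4,3,-2)
river: ρ → (-2,5,2)
river: ρ → (2,3,-4)
river: ρ → (-4,5,1)
river: ρ → (1,5,-4)
river: ρ → (-4,3,2)
river: ρ → (2,5,-2)
closes: descent 2, river 10
min |a| on river = 1

1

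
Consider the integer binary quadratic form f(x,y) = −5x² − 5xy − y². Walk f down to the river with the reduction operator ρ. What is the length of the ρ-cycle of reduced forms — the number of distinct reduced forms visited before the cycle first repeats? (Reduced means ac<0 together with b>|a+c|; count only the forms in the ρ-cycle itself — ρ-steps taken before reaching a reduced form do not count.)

D = 5, ⌊√D⌋ = 2
descent: ρ → (-1,1,1)  [lands on river]
river: ρ → (1,1,-1)
ρ-cycle length = 2 (tail of 1 descent step not counted)

2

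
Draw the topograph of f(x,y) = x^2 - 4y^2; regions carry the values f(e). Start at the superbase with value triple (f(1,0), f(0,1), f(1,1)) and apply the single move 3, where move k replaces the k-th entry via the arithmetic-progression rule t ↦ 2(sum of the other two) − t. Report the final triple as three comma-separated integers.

start (1,-4,-3) = (f(1,0),f(0,1),f(1,1))
replace slot 3: 2·(1+(-4)) − (-3) = -3 → (1,-4,-3)

1,-4,-3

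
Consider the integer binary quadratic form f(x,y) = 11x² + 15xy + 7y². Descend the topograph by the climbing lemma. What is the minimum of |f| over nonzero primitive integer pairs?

translate: b→-7 (≡15 mod 22), so (11,15,7)→(11,-7,3)
flip: (11,-7,3)→(3,7,11)
translate: b→1 (≡7 mod 6), so (3,7,11)→(3,1,7)
reduced (well bottom): (3,1,7) with a≤c, −a<b≤a
well minimum = a = 3

3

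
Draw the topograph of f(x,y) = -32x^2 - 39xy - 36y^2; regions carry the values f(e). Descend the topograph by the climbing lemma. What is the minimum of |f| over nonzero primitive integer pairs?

translate: b→-25 (≡39 mod 64), so (32,39,36)→(32,-25,29)
flip: (32,-25,29)→(29,25,32)
reduced (well bottom): (29,25,32) with a≤c, −a<b≤a
well minimum |f| = |-29| = 29 (negative-definite)

29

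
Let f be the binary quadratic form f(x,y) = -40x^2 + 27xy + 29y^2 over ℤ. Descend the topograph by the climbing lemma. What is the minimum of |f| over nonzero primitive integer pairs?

river: ρ → (29,31,-38)
river: ρ → (-38,45,22)
river: ρ → (22,43,-40)
river: ρ → (-40,37,25)
river: ρ → (25,63,-14)
river: ρ → (-14,49,53)
river: ρ → (53,57,-10)
river: ρ → (-10,63,35)
river: ρ → (35,7,-38)
river: ρ → (-38,69,4)
river: ρ → (4,67,-55)
river: ρ → (-55,43,16)
river: ρ → (16,53,-40)
river: ρ → (-40,27,29)
closes: descent 0, river 14
min |a| on river = 4

4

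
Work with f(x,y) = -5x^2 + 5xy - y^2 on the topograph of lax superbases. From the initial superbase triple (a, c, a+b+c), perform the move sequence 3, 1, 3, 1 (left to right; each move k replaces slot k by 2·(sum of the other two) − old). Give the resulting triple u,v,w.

start (-5,-1,-1) = (f(1,0),f(0,1),f(1,1))
replace slot 3: 2·((-5)+(-1)) − (-1) = -11 → (-5,-1,-11)
replace slot 1: 2·((-1)+(-11)) − (-5) = -19 → (-19,-1,-11)
replace slot 3: 2·((-19)+(-1)) − (-11) = -29 → (-19,-1,-29)
replace slot 1: 2·((-1)+(-29)) − (-19) = -41 → (-41,-1,-29)

-41,-1,-29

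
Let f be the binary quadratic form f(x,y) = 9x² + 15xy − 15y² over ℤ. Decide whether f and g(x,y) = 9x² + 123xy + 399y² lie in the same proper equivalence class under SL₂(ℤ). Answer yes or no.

D₁ = 765, D₂ = 765
river cycle of f (length 6): (-15, 15, 9), (9, 21, -9), (-9, 15, 15), (15, 15, -9), (-9, 21, 9), (9, 15, -15)
river cycle of g (length 6): (9, 15, -15), (-15, 15, 9), (9, 21, -9), (-9, 15, 15), (15, 15, -9), (-9, 21, 9)
cycles coincide ⇒ equivalent

yes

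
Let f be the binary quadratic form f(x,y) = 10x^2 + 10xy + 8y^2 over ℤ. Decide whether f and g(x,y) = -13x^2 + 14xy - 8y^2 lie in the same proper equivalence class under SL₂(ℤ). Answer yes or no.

D₁ = -220, D₂ = -220
f: flip: (10,10,8)→(8,-10,10)
f: translate: b→6 (≡-10 mod 16), so (8,-10,10)→(8,6,8)
f: reduced (well bottom): (8,6,8) with a≤c, −a<b≤a
g is negative-definite; reduce −g:
−g: translate: b→12 (≡-14 mod 26), so (13,-14,8)→(13,12,7)
−g: flip: (13,12,7)→(7,-12,13)
−g: translate: b→2 (≡-12 mod 14), so (7,-12,13)→(7,2,8)
−g: reduced (well bottom): (7,2,8) with a≤c, −a<b≤a
flip sign back: reduced form of g is (-7,-2,-8)
reduced forms (8, 6, 8) vs (-7, -2, -8) ⇒ inequivalent

no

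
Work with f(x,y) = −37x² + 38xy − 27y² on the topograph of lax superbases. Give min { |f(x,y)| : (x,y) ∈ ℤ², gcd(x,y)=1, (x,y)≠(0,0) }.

translate: b→36 (≡-38 mod 74), so (37,-38,27)→(37,36,26)
flip: (37,36,26)→(26,-36,37)
translate: b→16 (≡-36 mod 52), so (26,-36,37)→(26,16,27)
reduced (well bottom): (26,16,27) with a≤c, −a<b≤a
well minimum |f| = |-26| = 26 (negative-definite)

26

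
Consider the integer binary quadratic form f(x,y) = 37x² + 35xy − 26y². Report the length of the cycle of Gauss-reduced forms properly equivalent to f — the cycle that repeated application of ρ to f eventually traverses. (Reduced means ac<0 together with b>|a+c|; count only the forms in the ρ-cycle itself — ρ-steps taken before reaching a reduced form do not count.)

D = 5073, ⌊√D⌋ = 71
river: ρ → (-26,69,3)
river: ρ → (3,69,-26)
river: ρ → (-26,35,37)
river: ρ → (37,39,-24)
river: ρ → (-24,57,19)
river: ρ → (19,57,-24)
river: ρ → (-24,39,37)
river: ρ → (37,35,-26)
ρ-cycle length = 8 (tail of 0 descent steps not counted)

8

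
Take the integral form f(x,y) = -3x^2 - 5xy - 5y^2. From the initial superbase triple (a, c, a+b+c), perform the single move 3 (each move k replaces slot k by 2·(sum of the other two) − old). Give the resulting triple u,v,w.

start (-3,-5,-13) = (f(1,0),f(0,1),f(1,1))
replace slot 3: 2·((-3)+(-5)) − (-13) = -3 → (-3,-5,-3)

-3,-5,-3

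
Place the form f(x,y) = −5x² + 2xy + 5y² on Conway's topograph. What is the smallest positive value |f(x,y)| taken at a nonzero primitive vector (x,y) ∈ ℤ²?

river: ρ → (5,8,-2)
river: ρ → (-2,8,5)
river: ρ → (5,2,-5)
river: ρ → (-5,8,2)
river: ρ → (2,8,-5)
river: ρ → (-5,2,5)
closes: descent 0, river 6
min |a| on river = 2

2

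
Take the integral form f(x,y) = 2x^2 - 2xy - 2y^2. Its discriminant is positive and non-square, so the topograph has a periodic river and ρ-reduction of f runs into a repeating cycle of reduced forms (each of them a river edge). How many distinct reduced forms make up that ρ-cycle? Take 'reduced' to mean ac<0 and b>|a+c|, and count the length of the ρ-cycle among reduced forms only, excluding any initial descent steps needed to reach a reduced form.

D = 20, ⌊√D⌋ = 4
descent: ρ → (-2,2,2)  [lands on river]
river: ρ → (2,2,-2)
ρ-cycle length = 2 (tail of 1 descent step not counted)

2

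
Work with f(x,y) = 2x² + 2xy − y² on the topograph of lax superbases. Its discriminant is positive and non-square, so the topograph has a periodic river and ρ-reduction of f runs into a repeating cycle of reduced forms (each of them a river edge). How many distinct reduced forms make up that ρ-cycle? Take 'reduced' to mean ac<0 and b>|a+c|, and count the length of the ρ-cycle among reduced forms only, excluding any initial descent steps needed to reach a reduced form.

D = 12, ⌊√D⌋ = 3
river: ρ → (-1,2,2)
river: ρ → (2,2,-1)
ρ-cycle length = 2 (tail of 0 descent steps not counted)

2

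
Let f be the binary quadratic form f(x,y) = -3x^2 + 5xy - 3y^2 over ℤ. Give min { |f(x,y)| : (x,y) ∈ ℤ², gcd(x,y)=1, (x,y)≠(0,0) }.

translate: b→1 (≡-5 mod 6), so (3,-5,3)→(3,1,1)
flip: (3,1,1)→(1,-1,3)
translate: b→1 (≡-1 mod 2), so (1,-1,3)→(1,1,3)
reduced (well bottom): (1,1,3) with a≤c, −a<b≤a
well minimum |f| = |-1| = 1 (negative-definite)

1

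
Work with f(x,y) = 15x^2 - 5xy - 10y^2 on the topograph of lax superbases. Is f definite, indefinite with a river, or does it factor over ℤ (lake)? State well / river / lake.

D = b²−4ac = (-5)² − 4·15·(-10) = 625
D = 25² is a perfect square ⇒ form factors over ℤ ⇒ lakes

lake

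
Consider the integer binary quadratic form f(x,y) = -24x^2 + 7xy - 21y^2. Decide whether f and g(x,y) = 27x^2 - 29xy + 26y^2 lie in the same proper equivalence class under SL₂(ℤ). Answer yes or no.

D₁ = -1967, D₂ = -1967
f is negative-definite; reduce −f:
−f: flip: (24,-7,21)→(21,7,24)
−f: reduced (well bottom): (21,7,24) with a≤c, −a<b≤a
flip sign back: reduced form of f is (-21,-7,-24)
g: translate: b→25 (≡-29 mod 54), so (27,-29,26)→(27,25,24)
g: flip: (27,25,24)→(24,-25,27)
g: translate: b→23 (≡-25 mod 48), so (24,-25,27)→(24,23,26)
g: reduced (well bottom): (24,23,26) with a≤c, −a<b≤a
reduced forms (-21, -7, -24) vs (24, 23, 26) ⇒ inequivalent

no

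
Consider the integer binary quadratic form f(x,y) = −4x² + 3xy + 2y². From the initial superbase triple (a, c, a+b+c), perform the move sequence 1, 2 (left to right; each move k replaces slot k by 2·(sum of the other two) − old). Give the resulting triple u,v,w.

start (-4,2,1) = (f(1,0),f(0,1),f(1,1))
replace slot 1: 2·(2+1) − (-4) = 10 → (10,2,1)
replace slot 2: 2·(10+1) − 2 = 20 → (10,20,1)

10,20,1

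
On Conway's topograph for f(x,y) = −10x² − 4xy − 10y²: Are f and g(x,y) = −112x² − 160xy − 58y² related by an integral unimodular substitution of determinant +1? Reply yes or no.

D₁ = -384, D₂ = -384
f is negative-definite; reduce −f:
−f: reduced (well bottom): (10,4,10) with a≤c, −a<b≤a
flip sign back: reduced form of f is (-10,-4,-10)
g is negative-definite; reduce −g:
−g: translate: b→-64 (≡160 mod 224), so (112,160,58)→(112,-64,10)
−g: flip: (112,-64,10)→(10,64,112)
−g: translate: b→4 (≡64 mod 20), so (10,64,112)→(10,4,10)
−g: reduced (well bottom): (10,4,10) with a≤c, −a<b≤a
flip sign back: reduced form of g is (-10,-4,-10)
reduced forms (-10, -4, -10) vs (-10, -4, -10) ⇒ equivalent

yes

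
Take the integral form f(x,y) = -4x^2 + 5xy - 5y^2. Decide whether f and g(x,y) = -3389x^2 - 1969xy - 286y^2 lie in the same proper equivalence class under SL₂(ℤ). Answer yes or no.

D₁ = -55, D₂ = -55
f is negative-definite; reduce −f:
−f: translate: b→3 (≡-5 mod 8), so (4,-5,5)→(4,3,4)
−f: reduced (well bottom): (4,3,4) with a≤c, −a<b≤a
flip sign back: reduced form of f is (-4,-3,-4)
g is negative-definite; reduce −g:
−g: flip: (3389,1969,286)→(286,-1969,3389)
−g: translate: b→-253 (≡-1969 mod 572), so (286,-1969,3389)→(286,-253,56)
−g: flip: (286,-253,56)→(56,253,286)
−g: translate: b→29 (≡253 mod 112), so (56,253,286)→(56,29,4)
−g: flip: (56,29,4)→(4,-29,56)
−g: translate: b→3 (≡-29 mod 8), so (4,-29,56)→(4,3,4)
−g: reduced (well bottom): (4,3,4) with a≤c, −a<b≤a
flip sign back: reduced form of g is (-4,-3,-4)
reduced forms (-4, -3, -4) vs (-4, -3, -4) ⇒ equivalent

yes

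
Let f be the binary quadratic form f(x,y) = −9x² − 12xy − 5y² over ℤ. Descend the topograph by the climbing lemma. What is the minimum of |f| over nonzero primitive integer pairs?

translate: b→-6 (≡12 mod 18), so (9,12,5)→(9,-6,2)
flip: (9,-6,2)→(2,6,9)
translate: b→2 (≡6 mod 4), so (2,6,9)→(2,2,5)
reduced (well bottom): (2,2,5) with a≤c, −a<b≤a
well minimum |f| = |-2| = 2 (negative-definite)

2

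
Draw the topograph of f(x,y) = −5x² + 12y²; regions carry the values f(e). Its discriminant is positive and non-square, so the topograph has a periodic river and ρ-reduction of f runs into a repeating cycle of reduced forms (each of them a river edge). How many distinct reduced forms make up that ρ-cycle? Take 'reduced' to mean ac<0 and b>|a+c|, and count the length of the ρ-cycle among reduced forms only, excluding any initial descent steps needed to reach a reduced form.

D = 240, ⌊√D⌋ = 15
descent: ρ → (12,0,-5)
descent: ρ → (-5,10,7)  [lands on river]
river: ρ → (7,4,-8)
river: ρ → (-8,12,3)
river: ρ → (3,12,-8)
river: ρ → (-8,4,7)
river: ρ → (7,10,-5)
ρ-cycle length = 6 (tail of 2 descent steps not counted)

6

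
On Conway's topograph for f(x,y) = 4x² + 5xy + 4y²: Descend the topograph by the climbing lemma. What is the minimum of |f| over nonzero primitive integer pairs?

translate: b→-3 (≡5 mod 8), so (4,5,4)→(4,-3,3)
flip: (4,-3,3)→(3,3,4)
reduced (well bottom): (3,3,4) with a≤c, −a<b≤a
well minimum = a = 3

3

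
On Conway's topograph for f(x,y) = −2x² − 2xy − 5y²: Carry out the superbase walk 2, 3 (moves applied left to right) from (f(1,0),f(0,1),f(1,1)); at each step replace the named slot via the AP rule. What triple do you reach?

start (-2,-5,-9) = (f(1,0),f(0,1),f(1,1))
replace slot 2: 2·((-2)+(-9)) − (-5) = -17 → (-2,-17,-9)
replace slot 3: 2·((-2)+(-17)) − (-9) = -29 → (-2,-17,-29)

-2,-17,-29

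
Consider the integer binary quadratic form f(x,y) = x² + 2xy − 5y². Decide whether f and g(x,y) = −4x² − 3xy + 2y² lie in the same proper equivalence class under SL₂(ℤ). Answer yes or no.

D₁ = 24, D₂ = 41
discriminants differ ⇒ not SL₂(ℤ)-equivalent

no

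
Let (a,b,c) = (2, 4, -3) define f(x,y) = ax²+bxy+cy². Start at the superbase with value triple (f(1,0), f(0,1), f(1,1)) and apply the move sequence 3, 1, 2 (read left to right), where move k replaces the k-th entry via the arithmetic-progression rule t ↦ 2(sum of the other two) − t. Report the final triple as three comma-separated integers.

start (2,-3,3) = (f(1,0),f(0,1),f(1,1))
replace slot 3: 2·(2+(-3)) − 3 = -5 → (2,-3,-5)
replace slot 1: 2·((-3)+(-5)) − 2 = -18 → (-18,-3,-5)
replace slot 2: 2·((-18)+(-5)) − (-3) = -43 → (-18,-43,-5)

-18,-43,-5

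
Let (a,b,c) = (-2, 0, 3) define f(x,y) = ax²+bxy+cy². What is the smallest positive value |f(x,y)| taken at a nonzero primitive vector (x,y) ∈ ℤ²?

descent: ρ → (3,0,-2)
descent: ρ → (-2,4,1)  [lands on river]
river: ρ → (1,4,-2)
closes: descent 2, river 2
min |a| on river = 1

1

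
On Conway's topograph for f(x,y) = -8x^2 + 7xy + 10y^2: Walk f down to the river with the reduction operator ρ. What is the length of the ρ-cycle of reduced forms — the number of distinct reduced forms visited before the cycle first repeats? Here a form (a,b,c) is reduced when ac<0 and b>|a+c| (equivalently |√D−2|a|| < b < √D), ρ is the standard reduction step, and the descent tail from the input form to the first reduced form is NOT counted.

D = 369, ⌊√D⌋ = 19
river: ρ → (10,13,-5)
river: ρ → (-5,17,4)
river: ρ → (4,15,-9)
river: ρ → (-9,3,10)
river: ρ → (10,17,-2)
river: ρ → (-2,19,1)
river: ρ → (1,19,-2)
river: ρ → (-2,17,10)
river: ρ → (10,3,-9)
river: ρ → (-9,15,4)
river: ρ → (4,17,-5)
river: ρ → (-5,13,10)
river: ρ → (10,7,-8)
river: ρ → (-8,9,9)
river: ρ → (9,9,-8)
river: ρ → (-8,7,10)
ρ-cycle length = 16 (tail of 0 descent steps not counted)

16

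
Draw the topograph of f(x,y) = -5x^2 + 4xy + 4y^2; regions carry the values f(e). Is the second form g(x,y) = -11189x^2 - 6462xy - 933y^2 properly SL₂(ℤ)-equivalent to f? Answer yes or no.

D₁ = 96, D₂ = 96
river cycle of f (length 4): (4, 4, -5), (-5, 6, 3), (3, 6, -5), (-5, 4, 4)
river cycle of g (length 4): (-5, 4, 4), (4, 4, -5), (-5, 6, 3), (3, 6, -5)
cycles coincide ⇒ equivalent

yes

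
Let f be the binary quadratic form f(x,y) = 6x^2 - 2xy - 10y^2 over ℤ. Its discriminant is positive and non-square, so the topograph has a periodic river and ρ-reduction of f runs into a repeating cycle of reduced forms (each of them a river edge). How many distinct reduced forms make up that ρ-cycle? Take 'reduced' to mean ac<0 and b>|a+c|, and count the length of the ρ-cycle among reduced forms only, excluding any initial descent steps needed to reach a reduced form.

D = 244, ⌊√D⌋ = 15
descent: ρ → (-10,2,6)
descent: ρ → (6,10,-6)  [lands on river]
river: ρ → (-6,14,2)
river: ρ → (2,14,-6)
river: ρ → (-6,10,6)
river: ρ → (6,14,-2)
river: ρ → (-2,14,6)
ρ-cycle length = 6 (tail of 2 descent steps not counted)

6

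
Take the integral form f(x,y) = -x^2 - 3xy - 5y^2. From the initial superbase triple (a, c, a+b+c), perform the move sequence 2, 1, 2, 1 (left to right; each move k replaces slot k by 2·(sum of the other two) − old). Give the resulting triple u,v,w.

start (-1,-5,-9) = (f(1,0),f(0,1),f(1,1))
replace slot 2: 2·((-1)+(-9)) − (-5) = -15 → (-1,-15,-9)
replace slot 1: 2·((-15)+(-9)) − (-1) = -47 → (-47,-15,-9)
replace slot 2: 2·((-47)+(-9)) − (-15) = -97 → (-47,-97,-9)
replace slot 1: 2·((-97)+(-9)) − (-47) = -165 → (-165,-97,-9)

-165,-97,-9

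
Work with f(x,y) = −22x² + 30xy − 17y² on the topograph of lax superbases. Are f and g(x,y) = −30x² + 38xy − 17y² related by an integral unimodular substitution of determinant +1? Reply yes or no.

D₁ = -596, D₂ = -596
f is negative-definite; reduce −f:
−f: translate: b→14 (≡-30 mod 44), so (22,-30,17)→(22,14,9)
−f: flip: (22,14,9)→(9,-14,22)
−f: translate: b→4 (≡-14 mod 18), so (9,-14,22)→(9,4,17)
−f: reduced (well bottom): (9,4,17) with a≤c, −a<b≤a
flip sign back: reduced form of f is (-9,-4,-17)
g is negative-definite; reduce −g:
−g: translate: b→22 (≡-38 mod 60), so (30,-38,17)→(30,22,9)
−g: flip: (30,22,9)→(9,-22,30)
−g: translate: b→-4 (≡-22 mod 18), so (9,-22,30)→(9,-4,17)
−g: reduced (well bottom): (9,-4,17) with a≤c, −a<b≤a
flip sign back: reduced form of g is (-9,4,-17)
reduced forms (-9, -4, -17) vs (-9, 4, -17) ⇒ inequivalent

no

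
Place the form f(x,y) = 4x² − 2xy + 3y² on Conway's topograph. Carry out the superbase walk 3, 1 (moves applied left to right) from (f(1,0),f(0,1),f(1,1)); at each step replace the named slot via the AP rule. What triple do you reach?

start (4,3,5) = (f(1,0),f(0,1),f(1,1))
replace slot 3: 2·(4+3) − 5 = 9 → (4,3,9)
replace slot 1: 2·(3+9) − 4 = 20 → (20,3,9)

20,3,9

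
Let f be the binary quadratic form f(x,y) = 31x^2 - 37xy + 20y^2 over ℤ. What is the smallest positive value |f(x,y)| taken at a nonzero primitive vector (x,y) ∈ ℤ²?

translate: b→25 (≡-37 mod 62), so (31,-37,20)→(31,25,14)
flip: (31,25,14)→(14,-25,31)
translate: b→3 (≡-25 mod 28), so (14,-25,31)→(14,3,20)
reduced (well bottom): (14,3,20) with a≤c, −a<b≤a
well minimum = a = 14

14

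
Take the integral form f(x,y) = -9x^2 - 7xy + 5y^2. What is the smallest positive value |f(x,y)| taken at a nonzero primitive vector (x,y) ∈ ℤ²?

descent: ρ → (5,7,-9)  [lands on river]
river: ρ → (-9,11,3)
river: ρ → (3,13,-5)
river: ρ → (-5,7,9)
river: ρ → (9,11,-3)
river: ρ → (-3,13,5)
closes: descent 1, river 6
min |a| on river = 3

3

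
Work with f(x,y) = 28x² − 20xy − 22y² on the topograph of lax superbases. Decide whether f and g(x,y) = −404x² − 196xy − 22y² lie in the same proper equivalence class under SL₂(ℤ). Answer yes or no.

D₁ = 2864, D₂ = 2864
river cycle of f (length 14): (-22, 20, 28), (28, 36, -14), (-14, 48, 10), (10, 52, -4), (-4, 52, 10), (10, 48, -14), (-14, 36, 28), (28, 20, -22), (-22, 24, 26), (26, 28, -20), … (4 more)
river cycle of g (length 14): (-22, 20, 28), (28, 36, -14), (-14, 48, 10), (10, 52, -4), (-4, 52, 10), (10, 48, -14), (-14, 36, 28), (28, 20, -22), (-22, 24, 26), (26, 28, -20), … (4 more)
cycles coincide ⇒ equivalent

yes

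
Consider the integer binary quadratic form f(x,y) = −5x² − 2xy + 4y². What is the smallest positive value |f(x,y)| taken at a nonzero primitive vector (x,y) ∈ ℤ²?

descent: ρ → (4,2,-5)  [lands on river]
river: ρ → (-5,8,1)
river: ρ → (1,8,-5)
river: ρ → (-5,2,4)
river: ρ → (4,6,-3)
river: ρ → (-3,6,4)
closes: descent 1, river 6
min |a| on river = 1

1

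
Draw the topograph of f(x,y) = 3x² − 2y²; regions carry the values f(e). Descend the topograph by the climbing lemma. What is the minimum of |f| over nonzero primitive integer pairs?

descent: ρ → (-2,4,1)  [lands on river]
river: ρ → (1,4,-2)
closes: descent 1, river 2
min |a| on river = 1

1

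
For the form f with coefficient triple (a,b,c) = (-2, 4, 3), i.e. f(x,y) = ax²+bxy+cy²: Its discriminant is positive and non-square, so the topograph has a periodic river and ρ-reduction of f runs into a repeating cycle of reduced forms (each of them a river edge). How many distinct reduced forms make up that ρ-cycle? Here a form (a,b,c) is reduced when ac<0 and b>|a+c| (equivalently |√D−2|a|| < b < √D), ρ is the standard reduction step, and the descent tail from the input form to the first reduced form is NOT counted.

D = 40, ⌊√D⌋ = 6
river: ρ → (3,2,-3)
river: ρ → (-3,4,2)
river: ρ → (2,4,-3)
river: ρ → (-3,2,3)
river: ρ → (3,4,-2)
river: ρ → (-2,4,3)
ρ-cycle length = 6 (tail of 0 descent steps not counted)

6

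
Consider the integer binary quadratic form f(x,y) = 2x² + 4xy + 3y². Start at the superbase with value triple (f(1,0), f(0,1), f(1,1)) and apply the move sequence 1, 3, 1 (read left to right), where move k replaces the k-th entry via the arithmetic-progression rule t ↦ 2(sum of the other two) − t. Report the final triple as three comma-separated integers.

start (2,3,9) = (f(1,0),f(0,1),f(1,1))
replace slot 1: 2·(3+9) − 2 = 22 → (22,3,9)
replace slot 3: 2·(22+3) − 9 = 41 → (22,3,41)
replace slot 1: 2·(3+41) − 22 = 66 → (66,3,41)

66,3,41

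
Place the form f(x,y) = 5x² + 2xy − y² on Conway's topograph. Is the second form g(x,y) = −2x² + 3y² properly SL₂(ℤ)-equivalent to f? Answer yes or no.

D₁ = 24, D₂ = 24
river cycle of f (length 2): (-1, 4, 2), (2, 4, -1)
river cycle of g (length 2): (-2, 4, 1), (1, 4, -2)
cycles differ ⇒ inequivalent

no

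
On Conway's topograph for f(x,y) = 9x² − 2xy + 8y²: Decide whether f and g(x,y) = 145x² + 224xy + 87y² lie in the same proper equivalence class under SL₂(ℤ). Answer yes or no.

D₁ = -284, D₂ = -284
f: flip: (9,-2,8)→(8,2,9)
f: reduced (well bottom): (8,2,9) with a≤c, −a<b≤a
g: translate: b→-66 (≡224 mod 290), so (145,224,87)→(145,-66,8)
g: flip: (145,-66,8)→(8,66,145)
g: translate: b→2 (≡66 mod 16), so (8,66,145)→(8,2,9)
g: reduced (well bottom): (8,2,9) with a≤c, −a<b≤a
reduced forms (8, 2, 9) vs (8, 2, 9) ⇒ equivalent

yes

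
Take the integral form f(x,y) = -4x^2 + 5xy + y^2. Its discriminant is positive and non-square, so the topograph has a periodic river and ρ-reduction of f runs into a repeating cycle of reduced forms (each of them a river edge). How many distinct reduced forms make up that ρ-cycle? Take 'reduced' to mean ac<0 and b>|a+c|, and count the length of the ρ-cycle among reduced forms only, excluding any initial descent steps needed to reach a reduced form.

D = 41, ⌊√D⌋ = 6
river: ρ → (1,5,-4)
river: ρ → (-4,3,2)
river: ρ → (2,5,-2)
river: ρ → (-2,3,4)
river: ρ → (4,5,-1)
river: ρ → (-1,5,4)
river: ρ → (4,3,-2)
river: ρ → (-2,5,2)
river: ρ → (2,3,-4)
river: ρ → (-4,5,1)
ρ-cycle length = 10 (tail of 0 descent steps not counted)

10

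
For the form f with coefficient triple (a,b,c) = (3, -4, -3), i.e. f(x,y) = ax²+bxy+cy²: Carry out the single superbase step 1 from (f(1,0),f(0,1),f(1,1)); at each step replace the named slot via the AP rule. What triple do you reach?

start (3,-3,-4) = (f(1,0),f(0,1),f(1,1))
replace slot 1: 2·((-3)+(-4)) − 3 = -17 → (-17,-3,-4)

-17,-3,-4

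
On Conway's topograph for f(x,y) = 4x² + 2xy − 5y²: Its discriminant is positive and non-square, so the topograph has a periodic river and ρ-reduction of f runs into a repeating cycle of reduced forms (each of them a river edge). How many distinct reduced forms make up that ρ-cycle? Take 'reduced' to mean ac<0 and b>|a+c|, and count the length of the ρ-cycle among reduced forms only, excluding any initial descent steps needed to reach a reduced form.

D = 84, ⌊√D⌋ = 9
river: ρ → (-5,8,1)
river: ρ → (1,8,-5)
river: ρ → (-5,2,4)
river: ρ → (4,6,-3)
river: ρ → (-3,6,4)
river: ρ → (4,2,-5)
ρ-cycle length = 6 (tail of 0 descent steps not counted)

6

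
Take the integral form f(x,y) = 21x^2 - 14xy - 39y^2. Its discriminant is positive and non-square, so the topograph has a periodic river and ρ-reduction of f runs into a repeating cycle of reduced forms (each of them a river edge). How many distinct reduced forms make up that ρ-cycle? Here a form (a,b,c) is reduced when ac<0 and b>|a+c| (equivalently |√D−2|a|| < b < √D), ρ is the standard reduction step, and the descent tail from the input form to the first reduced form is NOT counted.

D = 3472, ⌊√D⌋ = 58
descent: ρ → (-39,14,21)
descent: ρ → (21,28,-32)  [lands on river]
river: ρ → (-32,36,17)
river: ρ → (17,32,-36)
river: ρ → (-36,40,13)
river: ρ → (13,38,-39)
river: ρ → (-39,40,12)
river: ρ → (12,56,-7)
river: ρ → (-7,56,12)
river: ρ → (12,40,-39)
river: ρ → (-39,38,13)
river: ρ → (13,40,-36)
river: ρ → (-36,32,17)
river: ρ → (17,36,-32)
river: ρ → (-32,28,21)
river: ρ → (21,56,-4)
river: ρ → (-4,56,21)
ρ-cycle length = 16 (tail of 2 descent steps not counted)

16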